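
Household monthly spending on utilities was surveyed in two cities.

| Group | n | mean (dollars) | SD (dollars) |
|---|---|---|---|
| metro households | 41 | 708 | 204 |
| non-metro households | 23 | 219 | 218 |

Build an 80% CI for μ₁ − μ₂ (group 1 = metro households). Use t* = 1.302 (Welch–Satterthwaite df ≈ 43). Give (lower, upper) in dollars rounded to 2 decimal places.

(416.73, 561.27)

Per-group SEs: s₁/√n₁ = 204/√41 = 31.8594, s₂/√n₂ = 218/√23 = 45.4561.
Unpooled SE of the difference: √(1015.02136836 + 2066.25702721) = 55.5093.
Margin of error = t* · SE = 1.302 × 55.5093 = 72.2731.
x̄₁ − x̄₂ = 708 − 219 = 489.0000.
CI: 489.0000 ± 72.2731 = (416.73, 561.27).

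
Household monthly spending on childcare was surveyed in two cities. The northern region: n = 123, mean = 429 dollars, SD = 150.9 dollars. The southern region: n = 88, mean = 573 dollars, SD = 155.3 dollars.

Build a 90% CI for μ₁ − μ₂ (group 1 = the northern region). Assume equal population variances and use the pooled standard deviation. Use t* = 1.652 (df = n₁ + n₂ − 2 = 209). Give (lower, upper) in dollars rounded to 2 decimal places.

(-179.23, -108.77)

s_p = √[((n₁−1)s₁² + (n₂−1)s₂²)/(n₁+n₂−2)] = √[(122·150.9² + 87·155.3²)/209] = 152.7470.
SE = 152.7470·√(1/123 + 1/88) = 21.3265.
With t* = 1.652, margin = 1.652 × 21.3265 = 35.2314.
x̄₁ − x̄₂ = 429 − 573 = -144.0000; interval -144.0000 ± 35.2314 = (-179.23, -108.77).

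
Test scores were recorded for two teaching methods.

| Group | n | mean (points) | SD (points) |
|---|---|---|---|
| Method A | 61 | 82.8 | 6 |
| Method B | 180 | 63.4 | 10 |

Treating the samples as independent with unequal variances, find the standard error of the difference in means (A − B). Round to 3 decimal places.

1.070

Per-group SEs: s₁/√n₁ = 6/√61 = 0.7682, s₂/√n₂ = 10/√180 = 0.7454.
Unpooled SE of the difference: √(0.59013124 + 0.55562116) = 1.0704.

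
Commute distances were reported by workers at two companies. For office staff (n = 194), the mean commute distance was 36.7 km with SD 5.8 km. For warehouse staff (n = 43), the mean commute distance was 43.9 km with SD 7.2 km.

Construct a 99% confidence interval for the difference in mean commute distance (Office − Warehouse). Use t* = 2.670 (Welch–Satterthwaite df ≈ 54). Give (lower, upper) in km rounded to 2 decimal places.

Standard errors of each mean: 5.8/√194 = 0.4164 and 7.2/√43 = 1.0980.
SE(x̄₁ − x̄₂) = √(0.4164² + 1.0980²) = 1.1743 for independent samples with unequal variances.
With t* = 2.670, the margin is 2.670 × 1.1743 = 3.1354.
x̄₁ − x̄₂ = 36.7 − 43.9 = -7.2000; the interval is -7.2000 ± 3.1354 = (-10.34, -4.06).

(-10.34, -4.06)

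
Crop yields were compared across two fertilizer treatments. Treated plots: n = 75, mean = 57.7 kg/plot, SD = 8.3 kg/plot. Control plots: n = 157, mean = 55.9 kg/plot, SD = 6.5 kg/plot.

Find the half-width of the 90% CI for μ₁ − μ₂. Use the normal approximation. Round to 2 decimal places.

Per-group SEs: s₁/√n₁ = 8.3/√75 = 0.9584, s₂/√n₂ = 6.5/√157 = 0.5188.
Unpooled SE of the difference: √(0.91853056 + 0.26915344) = 1.0898.
Margin of error = z* · SE = 1.645 × 1.0898 = 1.7927.

1.79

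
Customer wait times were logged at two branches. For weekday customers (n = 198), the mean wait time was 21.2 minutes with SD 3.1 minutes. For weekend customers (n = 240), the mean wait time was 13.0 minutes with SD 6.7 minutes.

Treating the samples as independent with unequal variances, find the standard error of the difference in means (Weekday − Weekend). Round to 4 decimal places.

0.4854

Standard errors of each mean: 3.1/√198 = 0.2203 and 6.7/√240 = 0.4325.
SE(x̄₁ − x̄₂) = √(0.2203² + 0.4325²) = 0.4854 for independent samples with unequal variances.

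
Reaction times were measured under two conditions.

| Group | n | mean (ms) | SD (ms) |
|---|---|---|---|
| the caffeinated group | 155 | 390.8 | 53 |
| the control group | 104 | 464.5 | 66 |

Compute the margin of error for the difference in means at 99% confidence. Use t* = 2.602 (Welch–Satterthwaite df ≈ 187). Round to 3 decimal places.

Per-group SEs: s₁/√n₁ = 53/√155 = 4.2571, s₂/√n₂ = 66/√104 = 6.4718.
Unpooled SE of the difference: √(18.12290041 + 41.88419524) = 7.7464.
Margin of error = t* · SE = 2.602 × 7.7464 = 20.1561.

20.156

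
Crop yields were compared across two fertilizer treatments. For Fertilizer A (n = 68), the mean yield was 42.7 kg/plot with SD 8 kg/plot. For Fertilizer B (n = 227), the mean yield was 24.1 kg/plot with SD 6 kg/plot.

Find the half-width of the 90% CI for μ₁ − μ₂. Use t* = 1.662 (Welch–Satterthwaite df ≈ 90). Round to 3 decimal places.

SE₁ = s₁/√n₁ = 8/√68 = 0.9701; SE₂ = 6/√227 = 0.3982.
Independent samples, unequal variances: SE_diff = √(SE₁² + SE₂²) = √(0.94109401 + 0.15856324) = 1.0486.
t* = 1.662, so margin of error = 1.662 × 1.0486 = 1.7428.

1.743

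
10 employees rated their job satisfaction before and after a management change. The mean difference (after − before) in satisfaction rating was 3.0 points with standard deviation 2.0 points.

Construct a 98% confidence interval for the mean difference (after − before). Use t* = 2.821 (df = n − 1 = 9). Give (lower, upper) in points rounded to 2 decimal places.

Paired design: SE = s_d/√n = 2.0/√10 = 0.6325.
t* = 2.821; margin of error = 2.821 × 0.6325 = 1.7843.
3.0 ± 1.7843 → (1.22, 4.78).

(1.22, 4.78)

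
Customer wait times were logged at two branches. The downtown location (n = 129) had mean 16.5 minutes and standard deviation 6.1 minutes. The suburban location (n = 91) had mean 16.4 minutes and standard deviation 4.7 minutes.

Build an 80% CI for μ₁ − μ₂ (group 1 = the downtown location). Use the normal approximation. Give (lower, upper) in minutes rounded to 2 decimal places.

(-0.83, 1.03)

SE₁ = s₁/√n₁ = 6.1/√129 = 0.5371; SE₂ = 4.7/√91 = 0.4927.
Independent samples, unequal variances: SE_diff = √(SE₁² + SE₂²) = √(0.28847641 + 0.24275329) = 0.7289.
z* = 1.282, so margin of error = 1.282 × 0.7289 = 0.9344.
Difference in means = 16.5 − 16.4 = 0.1000.
0.1000 ± 0.9344 → (-0.83, 1.03).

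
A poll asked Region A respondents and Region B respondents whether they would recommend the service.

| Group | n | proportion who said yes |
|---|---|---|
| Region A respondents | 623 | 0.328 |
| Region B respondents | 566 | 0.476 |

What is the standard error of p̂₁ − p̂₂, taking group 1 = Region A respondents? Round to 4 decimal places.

0.0282

SE₁ = √(p̂₁(1−p̂₁)/n₁) = √(0.3280·0.6720/623) = 0.01881; SE₂ = √(0.4760·0.5240/566) = 0.02099.
Independent samples: SE of the difference = √(SE₁² + SE₂²) = √(0.0003538161 + 0.0004405801) = 0.02819.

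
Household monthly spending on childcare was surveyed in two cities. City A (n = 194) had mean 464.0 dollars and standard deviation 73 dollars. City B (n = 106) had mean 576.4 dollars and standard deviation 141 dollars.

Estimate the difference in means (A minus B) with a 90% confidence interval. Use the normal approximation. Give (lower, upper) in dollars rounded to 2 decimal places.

SE₁ = s₁/√n₁ = 73/√194 = 5.2411; SE₂ = 141/√106 = 13.6951.
Independent samples, unequal variances: SE_diff = √(SE₁² + SE₂²) = √(27.46912921 + 187.55576401) = 14.6637.
z* = 1.645, so margin of error = 1.645 × 14.6637 = 24.1218.
Difference in means = 464.0 − 576.4 = -112.4000.
-112.4000 ± 24.1218 → (-136.52, -88.28).

(-136.52, -88.28)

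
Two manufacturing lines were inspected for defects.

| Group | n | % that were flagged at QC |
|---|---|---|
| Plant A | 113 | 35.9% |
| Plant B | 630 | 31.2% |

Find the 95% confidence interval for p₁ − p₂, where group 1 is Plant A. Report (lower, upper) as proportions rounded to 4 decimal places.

(-0.0486, 0.1426)

SE₁ = √(p̂₁(1−p̂₁)/n₁) = √(0.3590·0.6410/113) = 0.04513; SE₂ = √(0.3120·0.6880/630) = 0.01846.
Independent samples: SE of the difference = √(SE₁² + SE₂²) = √(0.0020367169 + 0.0003407716) = 0.04876.
z* for 95% confidence is 1.960, so the margin of error is 1.960 × 0.04876 = 0.09557.
Point estimate p̂₁ − p̂₂ = 0.3590 − 0.3120 = 0.0470.
0.0470 ± 0.09557 → (-0.0486, 0.1426).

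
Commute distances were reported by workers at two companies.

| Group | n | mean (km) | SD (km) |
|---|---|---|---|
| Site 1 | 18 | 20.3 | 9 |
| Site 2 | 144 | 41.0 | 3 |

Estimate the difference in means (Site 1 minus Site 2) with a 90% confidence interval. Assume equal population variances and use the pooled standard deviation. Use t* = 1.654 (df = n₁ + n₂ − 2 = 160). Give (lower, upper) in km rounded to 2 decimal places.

(-22.39, -19.01)

s_p = √[((n₁−1)s₁² + (n₂−1)s₂²)/(n₁+n₂−2)] = √[(17·9² + 143·3²)/160] = 4.0804.
SE = 4.0804·√(1/18 + 1/144) = 1.0201.
With t* = 1.654, margin = 1.654 × 1.0201 = 1.6872.
x̄₁ − x̄₂ = 20.3 − 41.0 = -20.7000; interval -20.7000 ± 1.6872 = (-22.39, -19.01).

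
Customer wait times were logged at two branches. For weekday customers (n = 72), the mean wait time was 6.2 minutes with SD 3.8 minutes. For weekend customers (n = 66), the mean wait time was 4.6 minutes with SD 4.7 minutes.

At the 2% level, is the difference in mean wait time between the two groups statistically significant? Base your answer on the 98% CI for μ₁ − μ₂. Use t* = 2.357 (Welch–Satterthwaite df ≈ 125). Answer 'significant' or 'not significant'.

SE₁ = s₁/√n₁ = 3.8/√72 = 0.4478; SE₂ = 4.7/√66 = 0.5785.
Independent samples, unequal variances: SE_diff = √(SE₁² + SE₂²) = √(0.20052484 + 0.33466225) = 0.7316.
t* = 2.357, so margin of error = 2.357 × 0.7316 = 1.7244.
Difference in means = 6.2 − 4.6 = 1.6000.
1.6000 ± 1.7244 → (-0.1244, 3.3244).
The interval (-0.1244, 3.3244) contains 0, so the difference is not significant.

not significant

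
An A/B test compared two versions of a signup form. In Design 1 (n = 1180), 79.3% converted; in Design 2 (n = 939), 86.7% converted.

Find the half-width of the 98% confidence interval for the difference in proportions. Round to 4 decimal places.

Each SE is √(p̂(1−p̂)/n): √(0.7930·0.2070/1180) = 0.01179 and √(0.8670·0.1330/939) = 0.01108.
SE(p̂₁ − p̂₂) = √(SE₁² + SE₂²) = √(0.0001390041 + 0.0001227664) = 0.01618, since the two samples are independent.
At 98% confidence z* = 2.326; margin = 2.326 × 0.01618 = 0.03763.

0.0376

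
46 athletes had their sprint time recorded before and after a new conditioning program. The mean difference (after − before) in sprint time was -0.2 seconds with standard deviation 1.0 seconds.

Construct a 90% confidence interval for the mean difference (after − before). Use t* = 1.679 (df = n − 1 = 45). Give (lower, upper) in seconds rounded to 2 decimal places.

(-0.45, 0.05)

This is a matched-pairs design, so SE = s_d/√n = 1.0/√46 = 0.1474.
Margin = 1.679 × 0.1474 = 0.2475; the interval is -0.2 ± 0.2475 = (-0.45, 0.05).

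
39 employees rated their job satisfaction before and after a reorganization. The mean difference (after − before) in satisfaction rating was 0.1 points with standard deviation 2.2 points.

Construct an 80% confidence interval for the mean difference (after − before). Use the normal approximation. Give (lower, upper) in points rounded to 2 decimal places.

(-0.35, 0.55)

Paired design: SE = s_d/√n = 2.2/√39 = 0.3523.
z* = 1.282; margin of error = 1.282 × 0.3523 = 0.4516.
0.1 ± 0.4516 → (-0.35, 0.55).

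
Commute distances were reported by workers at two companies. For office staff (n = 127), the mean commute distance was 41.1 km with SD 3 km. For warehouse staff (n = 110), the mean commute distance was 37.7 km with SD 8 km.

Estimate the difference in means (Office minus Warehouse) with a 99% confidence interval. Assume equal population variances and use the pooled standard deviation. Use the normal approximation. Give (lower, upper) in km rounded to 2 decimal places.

s_p = √[((n₁−1)s₁² + (n₂−1)s₂²)/(n₁+n₂−2)] = √[(126·3² + 109·8²)/235] = 5.8746.
SE = 5.8746·√(1/127 + 1/110) = 0.7652.
With z* = 2.576, margin = 2.576 × 0.7652 = 1.9712.
x̄₁ − x̄₂ = 41.1 − 37.7 = 3.4000; interval 3.4000 ± 1.9712 = (1.43, 5.37).

(1.43, 5.37)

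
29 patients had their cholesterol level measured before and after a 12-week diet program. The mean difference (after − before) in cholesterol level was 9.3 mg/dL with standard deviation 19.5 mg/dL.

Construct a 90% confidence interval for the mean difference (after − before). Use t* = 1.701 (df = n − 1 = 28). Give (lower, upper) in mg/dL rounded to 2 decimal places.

Paired design: SE = s_d/√n = 19.5/√29 = 3.6211.
t* = 1.701; margin of error = 1.701 × 3.6211 = 6.1595.
9.3 ± 6.1595 → (3.14, 15.46).

(3.14, 15.46)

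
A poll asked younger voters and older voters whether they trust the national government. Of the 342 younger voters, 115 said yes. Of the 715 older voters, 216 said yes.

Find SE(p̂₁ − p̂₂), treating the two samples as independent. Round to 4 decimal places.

p̂₁ = 115/342 = 0.3363 and p̂₂ = 216/715 = 0.3021.
SE₁ = √(p̂₁(1−p̂₁)/n₁) = √(0.3363·0.6637/342) = 0.02555; SE₂ = √(0.3021·0.6979/715) = 0.01717.
Independent samples: SE of the difference = √(SE₁² + SE₂²) = √(0.0006528025 + 0.0002948089) = 0.03078.

0.0308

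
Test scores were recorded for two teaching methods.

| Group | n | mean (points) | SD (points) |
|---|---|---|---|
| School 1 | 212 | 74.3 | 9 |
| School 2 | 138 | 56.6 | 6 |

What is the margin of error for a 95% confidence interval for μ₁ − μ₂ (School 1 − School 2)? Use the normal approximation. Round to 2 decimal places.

SE₁ = s₁/√n₁ = 9/√212 = 0.6181; SE₂ = 6/√138 = 0.5108.
Independent samples, unequal variances: SE_diff = √(SE₁² + SE₂²) = √(0.38204761 + 0.26091664) = 0.8019.
z* = 1.960, so margin of error = 1.960 × 0.8019 = 1.5717.

1.57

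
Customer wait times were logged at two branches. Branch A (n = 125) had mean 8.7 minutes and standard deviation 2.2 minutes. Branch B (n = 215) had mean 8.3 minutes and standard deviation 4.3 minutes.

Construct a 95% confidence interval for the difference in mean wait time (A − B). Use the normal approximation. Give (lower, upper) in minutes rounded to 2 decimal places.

(-0.29, 1.09)

Per-group SEs: s₁/√n₁ = 2.2/√125 = 0.1968, s₂/√n₂ = 4.3/√215 = 0.2933.
Unpooled SE of the difference: √(0.03873024 + 0.08602489) = 0.3532.
Margin of error = z* · SE = 1.960 × 0.3532 = 0.6923.
x̄₁ − x̄₂ = 8.7 − 8.3 = 0.4000.
CI: 0.4000 ± 0.6923 = (-0.29, 1.09).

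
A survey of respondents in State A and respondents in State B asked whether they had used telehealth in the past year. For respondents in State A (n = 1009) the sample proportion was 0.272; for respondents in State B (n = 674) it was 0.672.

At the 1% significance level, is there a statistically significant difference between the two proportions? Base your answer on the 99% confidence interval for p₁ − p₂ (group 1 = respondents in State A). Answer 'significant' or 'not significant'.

significant

The two standard errors are √(0.2720×0.7280/1009) = 0.01401 and √(0.6720×0.3280/674) = 0.01808.
Because the samples are independent, SE_diff = √(0.01401² + 0.01808²) = 0.02287.
Using z* = 2.576 for 99%, ME = 2.576 × 0.02287 = 0.05891.
p̂₁ − p̂₂ = -0.4000; interval -0.4000 ± 0.05891 gives (-0.45891, -0.34109).
The interval (-0.45891, -0.34109) does not contain 0, so the difference is significant.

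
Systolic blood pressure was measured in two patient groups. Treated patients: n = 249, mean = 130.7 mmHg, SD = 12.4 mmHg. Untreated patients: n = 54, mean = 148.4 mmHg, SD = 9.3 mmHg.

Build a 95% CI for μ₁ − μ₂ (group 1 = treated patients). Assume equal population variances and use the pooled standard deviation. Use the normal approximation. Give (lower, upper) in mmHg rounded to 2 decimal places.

Pooled variance s_p² = [248·12.4² + 53·9.3²] / (249+54−2) = 141.9151, so s_p = 11.9128.
SE_diff = s_p·√(1/n₁ + 1/n₂) = 11.9128·√(1/249 + 1/54) = 1.7883.
z* = 1.960; margin = 1.960 × 1.7883 = 3.5051.
Difference = 130.7 − 148.4 = -17.7000.
-17.7000 ± 3.5051 → (-21.21, -14.19).

(-21.21, -14.19)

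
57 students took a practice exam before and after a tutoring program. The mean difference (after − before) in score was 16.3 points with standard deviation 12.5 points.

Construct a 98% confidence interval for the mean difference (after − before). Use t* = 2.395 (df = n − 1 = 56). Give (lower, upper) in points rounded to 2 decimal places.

This is a matched-pairs design, so SE = s_d/√n = 12.5/√57 = 1.6557.
Margin = 2.395 × 1.6557 = 3.9654; the interval is 16.3 ± 3.9654 = (12.33, 20.27).

(12.33, 20.27)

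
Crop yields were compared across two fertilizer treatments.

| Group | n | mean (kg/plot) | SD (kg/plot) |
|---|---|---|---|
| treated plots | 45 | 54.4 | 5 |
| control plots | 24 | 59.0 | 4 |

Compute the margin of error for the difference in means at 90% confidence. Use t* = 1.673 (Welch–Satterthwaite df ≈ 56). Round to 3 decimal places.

Standard errors of each mean: 5/√45 = 0.7454 and 4/√24 = 0.8165.
SE(x̄₁ − x̄₂) = √(0.7454² + 0.8165²) = 1.1056 for independent samples with unequal variances.
With t* = 1.673, the margin is 1.673 × 1.1056 = 1.8497.

1.850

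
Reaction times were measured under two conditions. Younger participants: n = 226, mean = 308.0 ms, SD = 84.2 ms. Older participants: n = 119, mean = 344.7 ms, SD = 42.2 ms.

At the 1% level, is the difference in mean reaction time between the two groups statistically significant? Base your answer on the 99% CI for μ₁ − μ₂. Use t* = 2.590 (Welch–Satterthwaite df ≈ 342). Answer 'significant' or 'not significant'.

Standard errors of each mean: 84.2/√226 = 5.6009 and 42.2/√119 = 3.8685.
SE(x̄₁ − x̄₂) = √(5.6009² + 3.8685²) = 6.8070 for independent samples with unequal variances.
With t* = 2.590, the margin is 2.590 × 6.8070 = 17.6301.
x̄₁ − x̄₂ = 308.0 − 344.7 = -36.7000; the interval is -36.7000 ± 17.6301 = (-54.3301, -19.0699).
The interval (-54.3301, -19.0699) does not contain 0, so the difference is significant.

significant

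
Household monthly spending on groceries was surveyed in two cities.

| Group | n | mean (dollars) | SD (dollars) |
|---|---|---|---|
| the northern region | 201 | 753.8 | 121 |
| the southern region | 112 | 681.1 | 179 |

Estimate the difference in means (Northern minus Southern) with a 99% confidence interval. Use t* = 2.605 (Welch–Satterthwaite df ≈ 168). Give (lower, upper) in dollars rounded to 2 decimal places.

Per-group SEs: s₁/√n₁ = 121/√201 = 8.5347, s₂/√n₂ = 179/√112 = 16.9139.
Unpooled SE of the difference: √(72.84110409 + 286.08001321) = 18.9452.
Margin of error = t* · SE = 2.605 × 18.9452 = 49.3522.
x̄₁ − x̄₂ = 753.8 − 681.1 = 72.7000.
CI: 72.7000 ± 49.3522 = (23.35, 122.05).

(23.35, 122.05)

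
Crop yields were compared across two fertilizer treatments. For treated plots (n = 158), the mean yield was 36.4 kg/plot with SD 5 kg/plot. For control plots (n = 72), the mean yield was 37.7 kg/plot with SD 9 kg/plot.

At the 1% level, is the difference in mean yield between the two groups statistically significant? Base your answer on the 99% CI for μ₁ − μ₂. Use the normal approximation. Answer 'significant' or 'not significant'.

not significant

Per-group SEs: s₁/√n₁ = 5/√158 = 0.3978, s₂/√n₂ = 9/√72 = 1.0607.
Unpooled SE of the difference: √(0.15824484 + 1.12508449) = 1.1328.
Margin of error = z* · SE = 2.576 × 1.1328 = 2.9181.
x̄₁ − x̄₂ = 36.4 − 37.7 = -1.3000.
CI: -1.3000 ± 2.9181 = (-4.2181, 1.6181).
The interval (-4.2181, 1.6181) contains 0, so the difference is not significant.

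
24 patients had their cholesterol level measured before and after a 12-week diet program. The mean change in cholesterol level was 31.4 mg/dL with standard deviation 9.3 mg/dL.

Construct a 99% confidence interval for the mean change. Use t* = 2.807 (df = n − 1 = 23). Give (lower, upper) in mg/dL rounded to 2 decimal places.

(26.07, 36.73)

Paired design: SE = s_d/√n = 9.3/√24 = 1.8984.
t* = 2.807; margin of error = 2.807 × 1.8984 = 5.3288.
31.4 ± 5.3288 → (26.07, 36.73).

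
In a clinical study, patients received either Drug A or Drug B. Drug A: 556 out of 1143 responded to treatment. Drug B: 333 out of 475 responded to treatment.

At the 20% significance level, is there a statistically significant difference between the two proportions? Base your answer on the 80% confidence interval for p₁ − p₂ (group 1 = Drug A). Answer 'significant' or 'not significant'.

significant

p̂₁ = 556/1143 = 0.4864 and p̂₂ = 333/475 = 0.7011.
SE₁ = √(p̂₁(1−p̂₁)/n₁) = √(0.4864·0.5136/1143) = 0.01478; SE₂ = √(0.7011·0.2989/475) = 0.02100.
Independent samples: SE of the difference = √(SE₁² + SE₂²) = √(0.0002184484 + 0.000441) = 0.02568.
z* for 80% confidence is 1.282, so the margin of error is 1.282 × 0.02568 = 0.03292.
Point estimate p̂₁ − p̂₂ = 0.4864 − 0.7011 = -0.2147.
-0.2147 ± 0.03292 → (-0.24762, -0.18178).
The interval (-0.24762, -0.18178) does not contain 0, so the difference is significant.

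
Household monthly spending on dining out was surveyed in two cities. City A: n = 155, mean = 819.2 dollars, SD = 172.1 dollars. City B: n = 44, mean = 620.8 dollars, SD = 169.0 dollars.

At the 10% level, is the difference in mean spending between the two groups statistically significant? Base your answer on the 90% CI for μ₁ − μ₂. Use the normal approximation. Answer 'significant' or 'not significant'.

significant

Standard errors of each mean: 172.1/√155 = 13.8234 and 169.0/√44 = 25.4777.
SE(x̄₁ − x̄₂) = √(13.8234² + 25.4777²) = 28.9862 for independent samples with unequal variances.
With z* = 1.645, the margin is 1.645 × 28.9862 = 47.6823.
x̄₁ − x̄₂ = 819.2 − 620.8 = 198.4000; the interval is 198.4000 ± 47.6823 = (150.7177, 246.0823).
The interval (150.7177, 246.0823) does not contain 0, so the difference is significant.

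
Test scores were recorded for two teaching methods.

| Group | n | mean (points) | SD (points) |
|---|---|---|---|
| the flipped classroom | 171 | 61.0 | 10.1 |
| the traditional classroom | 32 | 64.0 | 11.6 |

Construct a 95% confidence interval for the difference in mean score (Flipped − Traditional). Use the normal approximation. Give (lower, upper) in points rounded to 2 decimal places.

(-7.29, 1.29)

Per-group SEs: s₁/√n₁ = 10.1/√171 = 0.7724, s₂/√n₂ = 11.6/√32 = 2.0506.
Unpooled SE of the difference: √(0.59660176 + 4.20496036) = 2.1912.
Margin of error = z* · SE = 1.960 × 2.1912 = 4.2948.
x̄₁ − x̄₂ = 61.0 − 64.0 = -3.0000.
CI: -3.0000 ± 4.2948 = (-7.29, 1.29).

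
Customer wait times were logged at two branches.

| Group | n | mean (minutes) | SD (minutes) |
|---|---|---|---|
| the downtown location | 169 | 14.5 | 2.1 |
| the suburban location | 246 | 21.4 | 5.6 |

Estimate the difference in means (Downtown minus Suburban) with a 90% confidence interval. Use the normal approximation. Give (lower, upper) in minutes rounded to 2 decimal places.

SE₁ = s₁/√n₁ = 2.1/√169 = 0.1615; SE₂ = 5.6/√246 = 0.3570.
Independent samples, unequal variances: SE_diff = √(SE₁² + SE₂²) = √(0.02608225 + 0.127449) = 0.3918.
z* = 1.645, so margin of error = 1.645 × 0.3918 = 0.6445.
Difference in means = 14.5 − 21.4 = -6.9000.
-6.9000 ± 0.6445 → (-7.54, -6.26).

(-7.54, -6.26)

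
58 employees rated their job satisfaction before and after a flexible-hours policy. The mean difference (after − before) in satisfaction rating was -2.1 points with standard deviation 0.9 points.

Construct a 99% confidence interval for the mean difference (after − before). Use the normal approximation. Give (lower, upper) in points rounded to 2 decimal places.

Paired design: SE = s_d/√n = 0.9/√58 = 0.1182.
z* = 2.576; margin of error = 2.576 × 0.1182 = 0.3045.
-2.1 ± 0.3045 → (-2.40, -1.80).

(-2.40, -1.80)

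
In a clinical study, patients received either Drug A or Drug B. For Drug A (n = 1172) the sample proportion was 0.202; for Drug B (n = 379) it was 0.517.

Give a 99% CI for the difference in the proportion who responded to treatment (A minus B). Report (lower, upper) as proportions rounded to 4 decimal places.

(-0.3877, -0.2423)

Each SE is √(p̂(1−p̂)/n): √(0.2020·0.7980/1172) = 0.01173 and √(0.5170·0.4830/379) = 0.02567.
SE(p̂₁ − p̂₂) = √(SE₁² + SE₂²) = √(0.0001375929 + 0.0006589489) = 0.02822, since the two samples are independent.
At 99% confidence z* = 2.576; margin = 2.576 × 0.02822 = 0.07269.
The difference is 0.2020 − 0.5170 = -0.3150, so the interval is -0.3150 ± 0.07269 = (-0.3877, -0.2423).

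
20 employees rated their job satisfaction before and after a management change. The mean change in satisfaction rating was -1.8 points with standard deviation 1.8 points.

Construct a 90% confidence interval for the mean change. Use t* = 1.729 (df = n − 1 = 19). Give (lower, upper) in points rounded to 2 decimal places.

(-2.50, -1.10)

Paired design: SE = s_d/√n = 1.8/√20 = 0.4025.
t* = 1.729; margin of error = 1.729 × 0.4025 = 0.6959.
-1.8 ± 0.6959 → (-2.50, -1.10).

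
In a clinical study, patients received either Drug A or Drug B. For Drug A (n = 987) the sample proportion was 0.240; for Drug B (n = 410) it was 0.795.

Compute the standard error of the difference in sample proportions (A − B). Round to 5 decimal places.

0.02413

Each SE is √(p̂(1−p̂)/n): √(0.2400·0.7600/987) = 0.01359 and √(0.7950·0.2050/410) = 0.01994.
SE(p̂₁ − p̂₂) = √(SE₁² + SE₂²) = √(0.0001846881 + 0.0003976036) = 0.02413, since the two samples are independent.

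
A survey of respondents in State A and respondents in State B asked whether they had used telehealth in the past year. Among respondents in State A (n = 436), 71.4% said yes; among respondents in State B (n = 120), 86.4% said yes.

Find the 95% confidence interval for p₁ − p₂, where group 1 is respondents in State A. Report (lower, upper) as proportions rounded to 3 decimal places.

Each SE is √(p̂(1−p̂)/n): √(0.7140·0.2860/436) = 0.02164 and √(0.8640·0.1360/120) = 0.03129.
SE(p̂₁ − p̂₂) = √(SE₁² + SE₂²) = √(0.0004682896 + 0.0009790641) = 0.03804, since the two samples are independent.
At 95% confidence z* = 1.960; margin = 1.960 × 0.03804 = 0.07456.
The difference is 0.7140 − 0.8640 = -0.1500, so the interval is -0.1500 ± 0.07456 = (-0.225, -0.075).

(-0.225, -0.075)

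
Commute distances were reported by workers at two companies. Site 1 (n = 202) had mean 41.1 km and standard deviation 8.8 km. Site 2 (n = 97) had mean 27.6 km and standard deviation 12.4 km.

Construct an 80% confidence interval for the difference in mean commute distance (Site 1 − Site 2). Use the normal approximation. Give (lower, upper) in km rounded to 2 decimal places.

(11.70, 15.30)

Standard errors of each mean: 8.8/√202 = 0.6192 and 12.4/√97 = 1.2590.
SE(x̄₁ − x̄₂) = √(0.6192² + 1.2590²) = 1.4030 for independent samples with unequal variances.
With z* = 1.282, the margin is 1.282 × 1.4030 = 1.7986.
x̄₁ − x̄₂ = 41.1 − 27.6 = 13.5000; the interval is 13.5000 ± 1.7986 = (11.70, 15.30).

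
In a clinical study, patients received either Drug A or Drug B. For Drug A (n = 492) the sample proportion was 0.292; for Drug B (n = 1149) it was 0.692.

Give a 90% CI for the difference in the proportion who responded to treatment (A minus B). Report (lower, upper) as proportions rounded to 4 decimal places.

Each SE is √(p̂(1−p̂)/n): √(0.2920·0.7080/492) = 0.02050 and √(0.6920·0.3080/1149) = 0.01362.
SE(p̂₁ − p̂₂) = √(SE₁² + SE₂²) = √(0.00042025 + 0.0001855044) = 0.02461, since the two samples are independent.
At 90% confidence z* = 1.645; margin = 1.645 × 0.02461 = 0.04048.
The difference is 0.2920 − 0.6920 = -0.4000, so the interval is -0.4000 ± 0.04048 = (-0.4405, -0.3595).

(-0.4405, -0.3595)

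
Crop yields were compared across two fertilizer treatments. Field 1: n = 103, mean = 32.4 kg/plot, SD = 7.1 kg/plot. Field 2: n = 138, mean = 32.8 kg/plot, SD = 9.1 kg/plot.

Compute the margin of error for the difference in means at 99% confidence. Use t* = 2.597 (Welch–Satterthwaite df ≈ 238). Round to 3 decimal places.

Standard errors of each mean: 7.1/√103 = 0.6996 and 9.1/√138 = 0.7746.
SE(x̄₁ − x̄₂) = √(0.6996² + 0.7746²) = 1.0438 for independent samples with unequal variances.
With t* = 2.597, the margin is 2.597 × 1.0438 = 2.7107.

2.711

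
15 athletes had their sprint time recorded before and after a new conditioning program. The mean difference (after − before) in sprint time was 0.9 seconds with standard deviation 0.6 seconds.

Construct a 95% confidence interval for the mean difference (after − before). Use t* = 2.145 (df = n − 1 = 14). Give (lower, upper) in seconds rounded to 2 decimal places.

Paired design: SE = s_d/√n = 0.6/√15 = 0.1549.
t* = 2.145; margin of error = 2.145 × 0.1549 = 0.3323.
0.9 ± 0.3323 → (0.57, 1.23).

(0.57, 1.23)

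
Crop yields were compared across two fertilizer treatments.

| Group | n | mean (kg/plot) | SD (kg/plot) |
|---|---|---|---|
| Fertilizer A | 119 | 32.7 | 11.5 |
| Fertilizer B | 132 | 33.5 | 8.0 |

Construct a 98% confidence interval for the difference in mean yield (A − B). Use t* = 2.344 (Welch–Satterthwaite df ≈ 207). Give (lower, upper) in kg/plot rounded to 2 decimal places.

SE₁ = s₁/√n₁ = 11.5/√119 = 1.0542; SE₂ = 8.0/√132 = 0.6963.
Independent samples, unequal variances: SE_diff = √(SE₁² + SE₂²) = √(1.11133764 + 0.48483369) = 1.2634.
t* = 2.344, so margin of error = 2.344 × 1.2634 = 2.9614.
Difference in means = 32.7 − 33.5 = -0.8000.
-0.8000 ± 2.9614 → (-3.76, 2.16).

(-3.76, 2.16)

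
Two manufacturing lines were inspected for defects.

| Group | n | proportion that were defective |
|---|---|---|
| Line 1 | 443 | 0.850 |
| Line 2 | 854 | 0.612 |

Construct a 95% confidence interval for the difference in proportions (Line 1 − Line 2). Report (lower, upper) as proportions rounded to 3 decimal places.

(0.191, 0.285)

Each SE is √(p̂(1−p̂)/n): √(0.8500·0.1500/443) = 0.01696 and √(0.6120·0.3880/854) = 0.01667.
SE(p̂₁ − p̂₂) = √(SE₁² + SE₂²) = √(0.0002876416 + 0.0002778889) = 0.02378, since the two samples are independent.
At 95% confidence z* = 1.960; margin = 1.960 × 0.02378 = 0.04661.
The difference is 0.8500 − 0.6120 = 0.2380, so the interval is 0.2380 ± 0.04661 = (0.191, 0.285).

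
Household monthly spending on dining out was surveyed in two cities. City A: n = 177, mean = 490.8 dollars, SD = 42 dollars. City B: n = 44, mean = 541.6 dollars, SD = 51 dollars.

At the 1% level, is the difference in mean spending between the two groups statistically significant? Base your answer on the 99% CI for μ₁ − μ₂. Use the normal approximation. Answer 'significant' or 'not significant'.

significant

SE₁ = s₁/√n₁ = 42/√177 = 3.1569; SE₂ = 51/√44 = 7.6885.
Independent samples, unequal variances: SE_diff = √(SE₁² + SE₂²) = √(9.96601761 + 59.11303225) = 8.3114.
z* = 2.576, so margin of error = 2.576 × 8.3114 = 21.4102.
Difference in means = 490.8 − 541.6 = -50.8000.
-50.8000 ± 21.4102 → (-72.2102, -29.3898).
The interval (-72.2102, -29.3898) does not contain 0, so the difference is significant.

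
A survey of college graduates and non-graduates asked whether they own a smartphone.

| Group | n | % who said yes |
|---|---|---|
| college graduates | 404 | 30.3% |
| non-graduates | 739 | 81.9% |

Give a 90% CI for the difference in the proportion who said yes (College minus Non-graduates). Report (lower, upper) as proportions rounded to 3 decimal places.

Each SE is √(p̂(1−p̂)/n): √(0.3030·0.6970/404) = 0.02286 and √(0.8190·0.1810/739) = 0.01416.
SE(p̂₁ − p̂₂) = √(SE₁² + SE₂²) = √(0.0005225796 + 0.0002005056) = 0.02689, since the two samples are independent.
At 90% confidence z* = 1.645; margin = 1.645 × 0.02689 = 0.04423.
The difference is 0.3030 − 0.8190 = -0.5160, so the interval is -0.5160 ± 0.04423 = (-0.560, -0.472).

(-0.560, -0.472)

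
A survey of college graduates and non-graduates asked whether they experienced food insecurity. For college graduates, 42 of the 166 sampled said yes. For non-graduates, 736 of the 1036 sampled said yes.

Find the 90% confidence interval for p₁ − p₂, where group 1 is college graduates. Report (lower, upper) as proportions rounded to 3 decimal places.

(-0.518, -0.397)

p̂₁ = 42/166 = 0.2530 and p̂₂ = 736/1036 = 0.7104.
SE₁ = √(p̂₁(1−p̂₁)/n₁) = √(0.2530·0.7470/166) = 0.03374; SE₂ = √(0.7104·0.2896/1036) = 0.01409.
Independent samples: SE of the difference = √(SE₁² + SE₂²) = √(0.0011383876 + 0.0001985281) = 0.03656.
z* for 90% confidence is 1.645, so the margin of error is 1.645 × 0.03656 = 0.06014.
Point estimate p̂₁ − p̂₂ = 0.2530 − 0.7104 = -0.4574.
-0.4574 ± 0.06014 → (-0.518, -0.397).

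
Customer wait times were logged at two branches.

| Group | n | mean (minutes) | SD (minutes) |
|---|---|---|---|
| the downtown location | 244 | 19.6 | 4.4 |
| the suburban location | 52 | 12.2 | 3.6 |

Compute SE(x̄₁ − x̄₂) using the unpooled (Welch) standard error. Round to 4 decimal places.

0.5732

Standard errors of each mean: 4.4/√244 = 0.2817 and 3.6/√52 = 0.4992.
SE(x̄₁ − x̄₂) = √(0.2817² + 0.4992²) = 0.5732 for independent samples with unequal variances.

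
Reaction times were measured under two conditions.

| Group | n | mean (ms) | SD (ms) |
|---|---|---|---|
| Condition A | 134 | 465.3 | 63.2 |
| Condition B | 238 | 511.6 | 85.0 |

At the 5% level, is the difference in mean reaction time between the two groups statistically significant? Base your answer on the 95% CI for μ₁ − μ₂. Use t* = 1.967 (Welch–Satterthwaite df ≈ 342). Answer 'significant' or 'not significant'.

significant

Per-group SEs: s₁/√n₁ = 63.2/√134 = 5.4596, s₂/√n₂ = 85.0/√238 = 5.5097.
Unpooled SE of the difference: √(29.80723216 + 30.35679409) = 7.7565.
Margin of error = t* · SE = 1.967 × 7.7565 = 15.2570.
x̄₁ − x̄₂ = 465.3 − 511.6 = -46.3000.
CI: -46.3000 ± 15.2570 = (-61.5570, -31.0430).
The interval (-61.5570, -31.0430) does not contain 0, so the difference is significant.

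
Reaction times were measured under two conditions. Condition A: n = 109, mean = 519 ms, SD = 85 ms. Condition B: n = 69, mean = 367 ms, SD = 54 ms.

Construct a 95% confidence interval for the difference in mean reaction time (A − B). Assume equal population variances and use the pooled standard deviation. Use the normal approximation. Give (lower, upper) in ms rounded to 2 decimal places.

s_p = √[((n₁−1)s₁² + (n₂−1)s₂²)/(n₁+n₂−2)] = √[(108·85² + 68·54²)/176] = 74.5665.
SE = 74.5665·√(1/109 + 1/69) = 11.4714.
With z* = 1.960, margin = 1.960 × 11.4714 = 22.4839.
x̄₁ − x̄₂ = 519 − 367 = 152.0000; interval 152.0000 ± 22.4839 = (129.52, 174.48).

(129.52, 174.48)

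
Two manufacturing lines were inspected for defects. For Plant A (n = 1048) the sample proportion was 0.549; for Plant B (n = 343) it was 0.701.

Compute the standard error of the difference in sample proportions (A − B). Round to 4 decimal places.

The two standard errors are √(0.5490×0.4510/1048) = 0.01537 and √(0.7010×0.2990/343) = 0.02472.
Because the samples are independent, SE_diff = √(0.01537² + 0.02472²) = 0.02911.

0.0291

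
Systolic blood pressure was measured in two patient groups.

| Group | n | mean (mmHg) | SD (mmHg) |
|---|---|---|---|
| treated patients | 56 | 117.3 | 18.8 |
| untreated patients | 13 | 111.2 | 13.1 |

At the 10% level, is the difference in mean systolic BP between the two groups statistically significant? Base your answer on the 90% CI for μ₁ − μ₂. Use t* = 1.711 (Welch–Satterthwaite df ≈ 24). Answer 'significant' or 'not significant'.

not significant

SE₁ = s₁/√n₁ = 18.8/√56 = 2.5123; SE₂ = 13.1/√13 = 3.6333.
Independent samples, unequal variances: SE_diff = √(SE₁² + SE₂²) = √(6.31165129 + 13.20086889) = 4.4173.
t* = 1.711, so margin of error = 1.711 × 4.4173 = 7.5580.
Difference in means = 117.3 − 111.2 = 6.1000.
6.1000 ± 7.5580 → (-1.4580, 13.6580).
The interval (-1.4580, 13.6580) contains 0, so the difference is not significant.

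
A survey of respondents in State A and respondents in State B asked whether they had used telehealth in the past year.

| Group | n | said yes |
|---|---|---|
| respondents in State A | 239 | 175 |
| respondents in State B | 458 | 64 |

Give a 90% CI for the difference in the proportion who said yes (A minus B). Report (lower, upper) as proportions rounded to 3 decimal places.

(0.538, 0.647)

p̂₁ = 175/239 = 0.7322 and p̂₂ = 64/458 = 0.1397.
SE₁ = √(p̂₁(1−p̂₁)/n₁) = √(0.7322·0.2678/239) = 0.02864; SE₂ = √(0.1397·0.8603/458) = 0.01620.
Independent samples: SE of the difference = √(SE₁² + SE₂²) = √(0.0008202496 + 0.00026244) = 0.03290.
z* for 90% confidence is 1.645, so the margin of error is 1.645 × 0.03290 = 0.05412.
Point estimate p̂₁ − p̂₂ = 0.7322 − 0.1397 = 0.5925.
0.5925 ± 0.05412 → (0.538, 0.647).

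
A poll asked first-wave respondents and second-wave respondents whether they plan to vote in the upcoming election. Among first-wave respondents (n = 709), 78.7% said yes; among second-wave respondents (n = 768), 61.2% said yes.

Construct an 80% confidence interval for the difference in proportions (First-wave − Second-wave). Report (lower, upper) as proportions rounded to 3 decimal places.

The two standard errors are √(0.7870×0.2130/709) = 0.01538 and √(0.6120×0.3880/768) = 0.01758.
Because the samples are independent, SE_diff = √(0.01538² + 0.01758²) = 0.02336.
Using z* = 1.282 for 80%, ME = 1.282 × 0.02336 = 0.02995.
p̂₁ − p̂₂ = 0.1750; interval 0.1750 ± 0.02995 gives (0.145, 0.205).

(0.145, 0.205)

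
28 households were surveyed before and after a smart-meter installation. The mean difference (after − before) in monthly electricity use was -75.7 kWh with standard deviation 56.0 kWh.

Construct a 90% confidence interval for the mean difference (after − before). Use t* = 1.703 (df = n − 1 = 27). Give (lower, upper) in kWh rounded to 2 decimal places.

This is a matched-pairs design, so SE = s_d/√n = 56.0/√28 = 10.5830.
Margin = 1.703 × 10.5830 = 18.0228; the interval is -75.7 ± 18.0228 = (-93.72, -57.68).

(-93.72, -57.68)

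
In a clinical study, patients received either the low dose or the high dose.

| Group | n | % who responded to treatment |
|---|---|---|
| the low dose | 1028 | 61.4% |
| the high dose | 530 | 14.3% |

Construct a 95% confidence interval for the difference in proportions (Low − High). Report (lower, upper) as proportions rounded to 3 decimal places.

The two standard errors are √(0.6140×0.3860/1028) = 0.01518 and √(0.1430×0.8570/530) = 0.01521.
Because the samples are independent, SE_diff = √(0.01518² + 0.01521²) = 0.02149.
Using z* = 1.960 for 95%, ME = 1.960 × 0.02149 = 0.04212.
p̂₁ − p̂₂ = 0.4710; interval 0.4710 ± 0.04212 gives (0.429, 0.513).

(0.429, 0.513)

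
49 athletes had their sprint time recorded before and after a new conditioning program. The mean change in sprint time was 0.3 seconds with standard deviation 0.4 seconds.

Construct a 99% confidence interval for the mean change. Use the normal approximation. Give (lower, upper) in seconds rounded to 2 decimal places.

This is a matched-pairs design, so SE = s_d/√n = 0.4/√49 = 0.0571.
Margin = 2.576 × 0.0571 = 0.1471; the interval is 0.3 ± 0.1471 = (0.15, 0.45).

(0.15, 0.45)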